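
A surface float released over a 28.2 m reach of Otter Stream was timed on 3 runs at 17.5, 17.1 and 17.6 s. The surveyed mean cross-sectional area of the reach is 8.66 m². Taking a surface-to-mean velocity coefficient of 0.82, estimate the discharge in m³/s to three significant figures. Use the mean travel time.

t̄ = (17.5 + 17.1 + 17.6) / 3 = 17.4 s
v_surface = L / t̄ = 28.2 / 17.4 = 1.621 m/s
v_mean = 0.82 × 1.621 = 1.329 m/s
Q = A × v_mean = 8.66 × 1.329 = 11.51 m³/s

11.5 m³/s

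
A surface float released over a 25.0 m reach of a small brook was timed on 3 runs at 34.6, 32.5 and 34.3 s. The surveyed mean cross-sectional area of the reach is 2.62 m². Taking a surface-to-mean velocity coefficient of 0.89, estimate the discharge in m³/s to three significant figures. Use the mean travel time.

1.72 m³/s

t̄ = (34.6 + 32.5 + 34.3) / 3 = 33.8 s
v_surface = L / t̄ = 25.0 / 33.8 = 0.7396 m/s
v_mean = 0.89 × 0.7396 = 0.6583 m/s
Q = A × v_mean = 2.62 × 0.6583 = 1.725 m³/s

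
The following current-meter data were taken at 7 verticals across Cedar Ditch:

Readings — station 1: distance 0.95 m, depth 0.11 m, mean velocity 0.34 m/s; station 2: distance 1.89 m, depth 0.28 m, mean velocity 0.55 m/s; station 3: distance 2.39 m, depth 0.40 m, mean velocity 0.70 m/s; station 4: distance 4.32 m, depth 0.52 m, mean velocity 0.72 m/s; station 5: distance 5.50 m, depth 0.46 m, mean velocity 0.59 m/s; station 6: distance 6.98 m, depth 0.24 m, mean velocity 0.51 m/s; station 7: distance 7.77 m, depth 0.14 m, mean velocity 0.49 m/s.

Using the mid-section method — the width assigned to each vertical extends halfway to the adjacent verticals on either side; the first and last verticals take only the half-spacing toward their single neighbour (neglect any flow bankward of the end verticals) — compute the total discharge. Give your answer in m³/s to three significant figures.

w_1 = (1.89 − 0.95)/2 = 0.47 m; q_1 = 0.34 × 0.11 × 0.47 = 0.01758 m³/s
w_2 = (2.39 − 0.95)/2 = 0.72 m; q_2 = 0.55 × 0.28 × 0.72 = 0.1109 m³/s
w_3 = (4.32 − 1.89)/2 = 1.215 m; q_3 = 0.70 × 0.40 × 1.215 = 0.3402 m³/s
w_4 = (5.50 − 2.39)/2 = 1.555 m; q_4 = 0.72 × 0.52 × 1.555 = 0.5822 m³/s
w_5 = (6.98 − 4.32)/2 = 1.33 m; q_5 = 0.59 × 0.46 × 1.33 = 0.3610 m³/s
w_6 = (7.77 − 5.50)/2 = 1.135 m; q_6 = 0.51 × 0.24 × 1.135 = 0.1389 m³/s
w_7 = (7.77 − 6.98)/2 = 0.395 m; q_7 = 0.49 × 0.14 × 0.395 = 0.02710 m³/s
Q = Σ qᵢ = 1.578 m³/s

1.58 m³/s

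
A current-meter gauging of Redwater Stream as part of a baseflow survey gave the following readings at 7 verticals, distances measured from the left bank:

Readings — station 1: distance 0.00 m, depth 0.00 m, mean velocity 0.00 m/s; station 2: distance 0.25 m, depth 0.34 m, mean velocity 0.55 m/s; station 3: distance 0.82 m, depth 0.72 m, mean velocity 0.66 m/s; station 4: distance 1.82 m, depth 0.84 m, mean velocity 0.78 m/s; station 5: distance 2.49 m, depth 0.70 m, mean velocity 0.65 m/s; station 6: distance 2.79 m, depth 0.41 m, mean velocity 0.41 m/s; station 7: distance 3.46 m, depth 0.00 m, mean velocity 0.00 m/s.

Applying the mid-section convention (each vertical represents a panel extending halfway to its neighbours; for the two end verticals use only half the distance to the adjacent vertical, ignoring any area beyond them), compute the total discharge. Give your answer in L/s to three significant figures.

1300 L/s

w_2 = (0.82 − 0.00)/2 = 0.41 m; q_2 = 0.55 × 0.34 × 0.41 = 0.07667 m³/s
w_3 = (1.82 − 0.25)/2 = 0.785 m; q_3 = 0.66 × 0.72 × 0.785 = 0.3730 m³/s
w_4 = (2.49 − 0.82)/2 = 0.835 m; q_4 = 0.78 × 0.84 × 0.835 = 0.5471 m³/s
w_5 = (2.79 − 1.82)/2 = 0.485 m; q_5 = 0.65 × 0.70 × 0.485 = 0.2207 m³/s
w_6 = (3.46 − 2.49)/2 = 0.485 m; q_6 = 0.41 × 0.41 × 0.485 = 0.08153 m³/s
Stations 1, 7 contribute zero (depth or velocity is 0).
Q = Σ qᵢ = 1.299 m³/s
= 1.299 × 1000 = 1299 L/s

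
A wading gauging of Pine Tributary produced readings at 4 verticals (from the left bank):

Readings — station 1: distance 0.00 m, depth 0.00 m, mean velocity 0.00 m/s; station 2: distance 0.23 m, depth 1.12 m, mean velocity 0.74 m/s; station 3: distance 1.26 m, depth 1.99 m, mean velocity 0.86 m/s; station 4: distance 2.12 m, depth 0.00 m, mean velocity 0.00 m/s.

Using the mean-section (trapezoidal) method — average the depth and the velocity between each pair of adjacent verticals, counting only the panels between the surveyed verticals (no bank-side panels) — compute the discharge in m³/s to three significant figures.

Panel 1-2: Δb = 0.23 m, d̄ = (0.00+1.12)/2 = 0.56, v̄ = (0.00+0.74)/2 = 0.37 → q = 0.23×0.56×0.37 = 0.04766 m³/s
Panel 2-3: Δb = 1.03 m, d̄ = (1.12+1.99)/2 = 1.555, v̄ = (0.74+0.86)/2 = 0.8 → q = 1.03×1.555×0.8 = 1.281 m³/s
Panel 3-4: Δb = 0.86 m, d̄ = (1.99+0.00)/2 = 0.995, v̄ = (0.86+0.00)/2 = 0.43 → q = 0.86×0.995×0.43 = 0.3680 m³/s
Q = Σ q = 1.697 m³/s

1.70 m³/s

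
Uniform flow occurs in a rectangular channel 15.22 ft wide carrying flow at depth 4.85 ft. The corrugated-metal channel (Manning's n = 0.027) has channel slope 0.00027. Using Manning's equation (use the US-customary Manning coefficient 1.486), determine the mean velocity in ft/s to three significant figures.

A = b·y = 15.22 × 4.85 = 73.82 ft²
P = b + 2y = 15.22 + 2×4.85 = 24.92 ft
R = A/P = 73.82/24.92 = 2.962 ft
Q = (1.486/n)·A·R^(2/3)·S^(1/2) = (1.486/0.027) × 73.82 × 2.962^(2/3) × 0.00027^(1/2) = 137.7 ft³/s
V = Q/A = 137.7/73.82 = 1.865 ft/s

1.87 ft/s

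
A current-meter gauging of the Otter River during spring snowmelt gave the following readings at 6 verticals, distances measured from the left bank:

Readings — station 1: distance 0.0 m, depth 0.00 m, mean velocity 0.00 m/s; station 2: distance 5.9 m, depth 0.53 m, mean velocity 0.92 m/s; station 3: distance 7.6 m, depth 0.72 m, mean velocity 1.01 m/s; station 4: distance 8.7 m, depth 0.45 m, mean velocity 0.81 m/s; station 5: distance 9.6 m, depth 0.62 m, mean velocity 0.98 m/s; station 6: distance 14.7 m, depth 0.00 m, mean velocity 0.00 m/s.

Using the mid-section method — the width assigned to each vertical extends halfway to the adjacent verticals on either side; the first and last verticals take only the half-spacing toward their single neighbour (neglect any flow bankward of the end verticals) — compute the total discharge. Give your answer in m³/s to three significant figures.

w_2 = (7.6 − 0.0)/2 = 3.8 m; q_2 = 0.92 × 0.53 × 3.8 = 1.853 m³/s
w_3 = (8.7 − 5.9)/2 = 1.4 m; q_3 = 1.01 × 0.72 × 1.4 = 1.018 m³/s
w_4 = (9.6 − 7.6)/2 = 1 m; q_4 = 0.81 × 0.45 × 1 = 0.3645 m³/s
w_5 = (14.7 − 8.7)/2 = 3 m; q_5 = 0.98 × 0.62 × 3 = 1.823 m³/s
Stations 1, 6 contribute zero (depth or velocity is 0).
Q = Σ qᵢ = 5.058 m³/s

5.06 m³/s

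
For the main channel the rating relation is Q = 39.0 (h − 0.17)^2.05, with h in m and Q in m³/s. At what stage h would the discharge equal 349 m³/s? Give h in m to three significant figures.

h − h₀ = (Q/C)^(1/b) = (349/39.0)^(1/2.05) = 2.913 m
h = 0.17 + 2.913 = 3.083 m

3.08 m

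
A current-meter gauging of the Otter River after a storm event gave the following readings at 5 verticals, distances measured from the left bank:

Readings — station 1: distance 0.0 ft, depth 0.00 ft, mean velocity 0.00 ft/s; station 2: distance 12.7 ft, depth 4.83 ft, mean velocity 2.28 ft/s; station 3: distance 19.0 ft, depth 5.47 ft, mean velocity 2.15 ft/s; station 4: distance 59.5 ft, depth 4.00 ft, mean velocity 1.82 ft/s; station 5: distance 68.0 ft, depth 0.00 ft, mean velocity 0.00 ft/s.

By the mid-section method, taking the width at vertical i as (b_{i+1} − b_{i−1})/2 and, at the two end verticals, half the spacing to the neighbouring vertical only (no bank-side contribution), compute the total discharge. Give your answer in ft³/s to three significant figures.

558 ft³/s

w_2 = (19.0 − 0.0)/2 = 9.5 ft; q_2 = 2.28 × 4.83 × 9.5 = 104.6 ft³/s
w_3 = (59.5 − 12.7)/2 = 23.4 ft; q_3 = 2.15 × 5.47 × 23.4 = 275.2 ft³/s
w_4 = (68.0 − 19.0)/2 = 24.5 ft; q_4 = 1.82 × 4.00 × 24.5 = 178.4 ft³/s
Stations 1, 5 contribute zero (depth or velocity is 0).
Q = Σ qᵢ = 558.2 ft³/s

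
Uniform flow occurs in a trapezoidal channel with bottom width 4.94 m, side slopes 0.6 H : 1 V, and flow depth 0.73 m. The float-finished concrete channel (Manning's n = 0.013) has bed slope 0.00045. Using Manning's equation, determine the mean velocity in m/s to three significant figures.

1.15 m/s

A = (b + z·y)·y = (4.94 + 0.6×0.73)×0.73 = 3.926 m²
P = b + 2y√(1+z²) = 4.94 + 2×0.73×√(1+0.6²) = 6.643 m
R = A/P = 3.926/6.643 = 0.5910 m
Q = (1/n)·A·R^(2/3)·S^(1/2) = (1/0.013) × 3.926 × 0.5910^(2/3) × 0.00045^(1/2) = 4.512 m³/s
V = Q/A = 4.512/3.926 = 1.149 m/s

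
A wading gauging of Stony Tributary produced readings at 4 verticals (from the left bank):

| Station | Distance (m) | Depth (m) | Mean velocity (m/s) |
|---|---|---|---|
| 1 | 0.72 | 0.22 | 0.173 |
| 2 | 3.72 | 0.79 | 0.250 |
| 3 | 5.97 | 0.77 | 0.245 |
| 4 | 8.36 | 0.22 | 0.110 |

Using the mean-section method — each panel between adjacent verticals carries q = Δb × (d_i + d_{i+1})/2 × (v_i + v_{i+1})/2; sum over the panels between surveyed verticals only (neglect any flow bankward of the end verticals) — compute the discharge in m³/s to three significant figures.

Panel 1-2: Δb = 3 m, d̄ = (0.22+0.79)/2 = 0.505, v̄ = (0.173+0.250)/2 = 0.2115 → q = 3×0.505×0.2115 = 0.3204 m³/s
Panel 2-3: Δb = 2.25 m, d̄ = (0.79+0.77)/2 = 0.78, v̄ = (0.250+0.245)/2 = 0.2475 → q = 2.25×0.78×0.2475 = 0.4344 m³/s
Panel 3-4: Δb = 2.39 m, d̄ = (0.77+0.22)/2 = 0.495, v̄ = (0.245+0.110)/2 = 0.1775 → q = 2.39×0.495×0.1775 = 0.2100 m³/s
Q = Σ q = 0.9648 m³/s

0.965 m³/s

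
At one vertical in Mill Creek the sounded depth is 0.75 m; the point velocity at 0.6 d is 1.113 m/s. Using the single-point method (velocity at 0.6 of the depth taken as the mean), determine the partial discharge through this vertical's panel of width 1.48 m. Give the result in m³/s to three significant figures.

v̄ = v₀.₆ = 1.113 m/s
q = v̄ × d × w = 1.113 × 0.75 × 1.48 = 1.235 m³/s

1.24 m³/s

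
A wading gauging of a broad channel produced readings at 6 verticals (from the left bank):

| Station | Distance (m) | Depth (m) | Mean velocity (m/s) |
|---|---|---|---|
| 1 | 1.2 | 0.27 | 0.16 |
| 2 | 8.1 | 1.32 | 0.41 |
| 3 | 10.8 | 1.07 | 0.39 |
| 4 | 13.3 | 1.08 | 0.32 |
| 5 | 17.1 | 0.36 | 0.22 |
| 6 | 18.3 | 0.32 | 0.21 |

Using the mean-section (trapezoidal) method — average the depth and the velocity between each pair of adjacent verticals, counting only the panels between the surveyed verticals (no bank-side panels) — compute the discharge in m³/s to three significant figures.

4.63 m³/s

Panel 1-2: Δb = 6.9 m, d̄ = (0.27+1.32)/2 = 0.795, v̄ = (0.16+0.41)/2 = 0.285 → q = 6.9×0.795×0.285 = 1.563 m³/s
Panel 2-3: Δb = 2.7 m, d̄ = (1.32+1.07)/2 = 1.195, v̄ = (0.41+0.39)/2 = 0.4 → q = 2.7×1.195×0.4 = 1.291 m³/s
Panel 3-4: Δb = 2.5 m, d̄ = (1.07+1.08)/2 = 1.075, v̄ = (0.39+0.32)/2 = 0.355 → q = 2.5×1.075×0.355 = 0.9541 m³/s
Panel 4-5: Δb = 3.8 m, d̄ = (1.08+0.36)/2 = 0.72, v̄ = (0.32+0.22)/2 = 0.27 → q = 3.8×0.72×0.27 = 0.7387 m³/s
Panel 5-6: Δb = 1.2 m, d̄ = (0.36+0.32)/2 = 0.34, v̄ = (0.22+0.21)/2 = 0.215 → q = 1.2×0.34×0.215 = 0.08772 m³/s
Q = Σ q = 4.634 m³/s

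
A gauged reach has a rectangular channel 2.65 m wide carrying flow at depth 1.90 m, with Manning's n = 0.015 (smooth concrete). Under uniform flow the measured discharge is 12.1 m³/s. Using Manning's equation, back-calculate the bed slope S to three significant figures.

0.00181

A = b·y = 2.65 × 1.90 = 5.035 m²
P = b + 2y = 2.65 + 2×1.90 = 6.450 m
R = A/P = 5.035/6.450 = 0.7806 m
S = (Q·n / (1·A·R^(2/3)))² = (12.1×0.015 / (1×5.035×0.8478))² = 0.001808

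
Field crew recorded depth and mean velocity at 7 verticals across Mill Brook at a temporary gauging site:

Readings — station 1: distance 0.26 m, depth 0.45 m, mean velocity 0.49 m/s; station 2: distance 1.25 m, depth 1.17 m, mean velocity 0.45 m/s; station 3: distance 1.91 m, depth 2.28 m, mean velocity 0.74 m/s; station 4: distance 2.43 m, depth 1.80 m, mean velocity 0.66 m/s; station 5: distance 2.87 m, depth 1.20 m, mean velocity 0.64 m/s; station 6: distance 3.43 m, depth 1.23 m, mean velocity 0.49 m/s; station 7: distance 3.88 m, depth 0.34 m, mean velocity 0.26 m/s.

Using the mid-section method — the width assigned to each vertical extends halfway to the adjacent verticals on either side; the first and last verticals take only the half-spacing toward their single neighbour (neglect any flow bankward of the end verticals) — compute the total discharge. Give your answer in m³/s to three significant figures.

2.82 m³/s

w_1 = (1.25 − 0.26)/2 = 0.495 m; q_1 = 0.49 × 0.45 × 0.495 = 0.1091 m³/s
w_2 = (1.91 − 0.26)/2 = 0.825 m; q_2 = 0.45 × 1.17 × 0.825 = 0.4344 m³/s
w_3 = (2.43 − 1.25)/2 = 0.59 m; q_3 = 0.74 × 2.28 × 0.59 = 0.9954 m³/s
w_4 = (2.87 − 1.91)/2 = 0.48 m; q_4 = 0.66 × 1.80 × 0.48 = 0.5702 m³/s
w_5 = (3.43 − 2.43)/2 = 0.5 m; q_5 = 0.64 × 1.20 × 0.5 = 0.3840 m³/s
w_6 = (3.88 − 2.87)/2 = 0.505 m; q_6 = 0.49 × 1.23 × 0.505 = 0.3044 m³/s
w_7 = (3.88 − 3.43)/2 = 0.225 m; q_7 = 0.26 × 0.34 × 0.225 = 0.01989 m³/s
Q = Σ qᵢ = 2.817 m³/s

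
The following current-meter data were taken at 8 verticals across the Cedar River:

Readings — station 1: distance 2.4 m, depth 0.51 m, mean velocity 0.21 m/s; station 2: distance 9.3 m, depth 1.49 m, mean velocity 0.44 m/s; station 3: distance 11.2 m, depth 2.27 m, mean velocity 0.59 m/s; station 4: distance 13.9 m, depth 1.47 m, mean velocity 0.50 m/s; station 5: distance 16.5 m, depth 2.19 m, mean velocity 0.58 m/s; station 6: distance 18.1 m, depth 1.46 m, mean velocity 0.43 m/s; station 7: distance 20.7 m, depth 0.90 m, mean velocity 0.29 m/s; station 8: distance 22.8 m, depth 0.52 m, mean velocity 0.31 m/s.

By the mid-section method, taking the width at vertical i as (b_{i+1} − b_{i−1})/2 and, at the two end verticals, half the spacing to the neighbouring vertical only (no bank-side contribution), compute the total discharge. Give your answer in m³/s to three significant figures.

w_1 = (9.3 − 2.4)/2 = 3.45 m; q_1 = 0.21 × 0.51 × 3.45 = 0.3695 m³/s
w_2 = (11.2 − 2.4)/2 = 4.4 m; q_2 = 0.44 × 1.49 × 4.4 = 2.885 m³/s
w_3 = (13.9 − 9.3)/2 = 2.3 m; q_3 = 0.59 × 2.27 × 2.3 = 3.080 m³/s
w_4 = (16.5 − 11.2)/2 = 2.65 m; q_4 = 0.50 × 1.47 × 2.65 = 1.948 m³/s
w_5 = (18.1 − 13.9)/2 = 2.1 m; q_5 = 0.58 × 2.19 × 2.1 = 2.667 m³/s
w_6 = (20.7 − 16.5)/2 = 2.1 m; q_6 = 0.43 × 1.46 × 2.1 = 1.318 m³/s
w_7 = (22.8 − 18.1)/2 = 2.35 m; q_7 = 0.29 × 0.90 × 2.35 = 0.6134 m³/s
w_8 = (22.8 − 20.7)/2 = 1.05 m; q_8 = 0.31 × 0.52 × 1.05 = 0.1693 m³/s
Q = Σ qᵢ = 13.05 m³/s

13.1 m³/s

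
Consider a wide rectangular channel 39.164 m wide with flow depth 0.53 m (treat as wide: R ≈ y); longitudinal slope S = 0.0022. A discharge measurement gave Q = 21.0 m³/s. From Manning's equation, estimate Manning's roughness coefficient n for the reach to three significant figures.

0.0304

A = b·y = 39.164 × 0.53 = 20.76 m²
Wide channel: R ≈ y = 0.53 m
n = (1/Q)·A·R^(2/3)·S^(1/2) = (1/21.0) × 20.76 × 0.6549 × 0.04690 = 0.03036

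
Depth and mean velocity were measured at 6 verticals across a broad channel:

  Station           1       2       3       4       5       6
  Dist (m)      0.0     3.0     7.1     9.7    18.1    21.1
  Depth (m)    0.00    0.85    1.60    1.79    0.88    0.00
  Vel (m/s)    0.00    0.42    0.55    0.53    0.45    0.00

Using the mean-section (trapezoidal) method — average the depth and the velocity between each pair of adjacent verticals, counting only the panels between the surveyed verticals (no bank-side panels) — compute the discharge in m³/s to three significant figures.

10.9 m³/s

Panel 1-2: Δb = 3 m, d̄ = (0.00+0.85)/2 = 0.425, v̄ = (0.00+0.42)/2 = 0.21 → q = 3×0.425×0.21 = 0.2678 m³/s
Panel 2-3: Δb = 4.1 m, d̄ = (0.85+1.60)/2 = 1.225, v̄ = (0.42+0.55)/2 = 0.485 → q = 4.1×1.225×0.485 = 2.436 m³/s
Panel 3-4: Δb = 2.6 m, d̄ = (1.60+1.79)/2 = 1.695, v̄ = (0.55+0.53)/2 = 0.54 → q = 2.6×1.695×0.54 = 2.380 m³/s
Panel 4-5: Δb = 8.4 m, d̄ = (1.79+0.88)/2 = 1.335, v̄ = (0.53+0.45)/2 = 0.49 → q = 8.4×1.335×0.49 = 5.495 m³/s
Panel 5-6: Δb = 3 m, d̄ = (0.88+0.00)/2 = 0.44, v̄ = (0.45+0.00)/2 = 0.225 → q = 3×0.44×0.225 = 0.2970 m³/s
Q = Σ q = 10.88 m³/s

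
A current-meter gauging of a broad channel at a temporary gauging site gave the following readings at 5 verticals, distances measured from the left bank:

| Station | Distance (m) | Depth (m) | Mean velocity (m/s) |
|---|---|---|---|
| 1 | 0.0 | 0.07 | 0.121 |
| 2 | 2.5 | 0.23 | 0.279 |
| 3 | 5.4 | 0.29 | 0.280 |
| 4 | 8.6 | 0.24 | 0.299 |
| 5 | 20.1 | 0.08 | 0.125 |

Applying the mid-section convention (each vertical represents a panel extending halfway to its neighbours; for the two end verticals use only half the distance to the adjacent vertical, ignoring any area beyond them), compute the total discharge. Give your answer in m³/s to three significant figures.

1.02 m³/s

w_1 = (2.5 − 0.0)/2 = 1.25 m; q_1 = 0.121 × 0.07 × 1.25 = 0.01059 m³/s
w_2 = (5.4 − 0.0)/2 = 2.7 m; q_2 = 0.279 × 0.23 × 2.7 = 0.1733 m³/s
w_3 = (8.6 − 2.5)/2 = 3.05 m; q_3 = 0.280 × 0.29 × 3.05 = 0.2477 m³/s
w_4 = (20.1 − 5.4)/2 = 7.35 m; q_4 = 0.299 × 0.24 × 7.35 = 0.5274 m³/s
w_5 = (20.1 − 8.6)/2 = 5.75 m; q_5 = 0.125 × 0.08 × 5.75 = 0.05750 m³/s
Q = Σ qᵢ = 1.016 m³/s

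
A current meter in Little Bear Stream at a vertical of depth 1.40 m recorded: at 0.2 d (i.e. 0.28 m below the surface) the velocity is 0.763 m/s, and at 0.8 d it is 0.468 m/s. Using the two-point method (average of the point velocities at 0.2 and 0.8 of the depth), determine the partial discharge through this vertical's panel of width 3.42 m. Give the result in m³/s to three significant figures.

2.95 m³/s

v̄ = (0.763 + 0.468) / 2 = 0.6155 m/s
q = v̄ × d × w = 0.6155 × 1.40 × 3.42 = 2.947 m³/s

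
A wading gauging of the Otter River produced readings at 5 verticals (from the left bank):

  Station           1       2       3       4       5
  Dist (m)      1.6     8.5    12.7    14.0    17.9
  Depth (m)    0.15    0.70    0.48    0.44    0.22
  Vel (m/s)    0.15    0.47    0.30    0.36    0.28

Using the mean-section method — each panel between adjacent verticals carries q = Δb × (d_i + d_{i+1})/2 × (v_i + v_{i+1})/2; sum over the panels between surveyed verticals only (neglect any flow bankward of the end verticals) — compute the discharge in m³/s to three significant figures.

2.47 m³/s

Panel 1-2: Δb = 6.9 m, d̄ = (0.15+0.70)/2 = 0.425, v̄ = (0.15+0.47)/2 = 0.31 → q = 6.9×0.425×0.31 = 0.9091 m³/s
Panel 2-3: Δb = 4.2 m, d̄ = (0.70+0.48)/2 = 0.59, v̄ = (0.47+0.30)/2 = 0.385 → q = 4.2×0.59×0.385 = 0.9540 m³/s
Panel 3-4: Δb = 1.3 m, d̄ = (0.48+0.44)/2 = 0.46, v̄ = (0.30+0.36)/2 = 0.33 → q = 1.3×0.46×0.33 = 0.1973 m³/s
Panel 4-5: Δb = 3.9 m, d̄ = (0.44+0.22)/2 = 0.33, v̄ = (0.36+0.28)/2 = 0.32 → q = 3.9×0.33×0.32 = 0.4118 m³/s
Q = Σ q = 2.472 m³/s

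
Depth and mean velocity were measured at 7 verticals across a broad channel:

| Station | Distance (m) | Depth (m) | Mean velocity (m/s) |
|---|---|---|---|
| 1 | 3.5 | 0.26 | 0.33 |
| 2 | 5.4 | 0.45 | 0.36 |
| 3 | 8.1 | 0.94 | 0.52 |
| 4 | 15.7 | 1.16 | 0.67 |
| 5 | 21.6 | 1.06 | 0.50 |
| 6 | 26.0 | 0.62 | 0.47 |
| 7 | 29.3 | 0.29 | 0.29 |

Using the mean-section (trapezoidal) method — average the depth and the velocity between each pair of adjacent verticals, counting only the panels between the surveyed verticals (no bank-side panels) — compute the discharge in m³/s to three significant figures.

12.0 m³/s

Panel 1-2: Δb = 1.9 m, d̄ = (0.26+0.45)/2 = 0.355, v̄ = (0.33+0.36)/2 = 0.345 → q = 1.9×0.355×0.345 = 0.2327 m³/s
Panel 2-3: Δb = 2.7 m, d̄ = (0.45+0.94)/2 = 0.695, v̄ = (0.36+0.52)/2 = 0.44 → q = 2.7×0.695×0.44 = 0.8257 m³/s
Panel 3-4: Δb = 7.6 m, d̄ = (0.94+1.16)/2 = 1.05, v̄ = (0.52+0.67)/2 = 0.595 → q = 7.6×1.05×0.595 = 4.748 m³/s
Panel 4-5: Δb = 5.9 m, d̄ = (1.16+1.06)/2 = 1.11, v̄ = (0.67+0.50)/2 = 0.585 → q = 5.9×1.11×0.585 = 3.831 m³/s
Panel 5-6: Δb = 4.4 m, d̄ = (1.06+0.62)/2 = 0.84, v̄ = (0.50+0.47)/2 = 0.485 → q = 4.4×0.84×0.485 = 1.793 m³/s
Panel 6-7: Δb = 3.3 m, d̄ = (0.62+0.29)/2 = 0.455, v̄ = (0.47+0.29)/2 = 0.38 → q = 3.3×0.455×0.38 = 0.5706 m³/s
Q = Σ q = 12.00 m³/s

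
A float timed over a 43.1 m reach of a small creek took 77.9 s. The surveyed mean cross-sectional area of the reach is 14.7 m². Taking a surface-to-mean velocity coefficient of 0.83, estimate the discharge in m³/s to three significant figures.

v_surface = L / t̄ = 43.1 / 77.9 = 0.5533 m/s
v_mean = 0.83 × 0.5533 = 0.4592 m/s
Q = A × v_mean = 14.7 × 0.4592 = 6.750 m³/s

6.75 m³/s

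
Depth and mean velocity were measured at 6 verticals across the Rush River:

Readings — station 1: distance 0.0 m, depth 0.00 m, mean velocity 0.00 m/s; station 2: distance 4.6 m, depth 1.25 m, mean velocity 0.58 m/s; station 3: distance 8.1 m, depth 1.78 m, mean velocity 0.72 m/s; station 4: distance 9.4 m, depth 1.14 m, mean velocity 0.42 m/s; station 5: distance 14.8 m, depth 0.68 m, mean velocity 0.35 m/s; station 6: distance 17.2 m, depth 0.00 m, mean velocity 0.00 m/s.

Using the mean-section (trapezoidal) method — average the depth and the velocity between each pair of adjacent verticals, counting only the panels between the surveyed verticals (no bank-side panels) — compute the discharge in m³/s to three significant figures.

Panel 1-2: Δb = 4.6 m, d̄ = (0.00+1.25)/2 = 0.625, v̄ = (0.00+0.58)/2 = 0.29 → q = 4.6×0.625×0.29 = 0.8338 m³/s
Panel 2-3: Δb = 3.5 m, d̄ = (1.25+1.78)/2 = 1.515, v̄ = (0.58+0.72)/2 = 0.65 → q = 3.5×1.515×0.65 = 3.447 m³/s
Panel 3-4: Δb = 1.3 m, d̄ = (1.78+1.14)/2 = 1.46, v̄ = (0.72+0.42)/2 = 0.57 → q = 1.3×1.46×0.57 = 1.082 m³/s
Panel 4-5: Δb = 5.4 m, d̄ = (1.14+0.68)/2 = 0.91, v̄ = (0.42+0.35)/2 = 0.385 → q = 5.4×0.91×0.385 = 1.892 m³/s
Panel 5-6: Δb = 2.4 m, d̄ = (0.68+0.00)/2 = 0.34, v̄ = (0.35+0.00)/2 = 0.175 → q = 2.4×0.34×0.175 = 0.1428 m³/s
Q = Σ q = 7.397 m³/s

7.40 m³/s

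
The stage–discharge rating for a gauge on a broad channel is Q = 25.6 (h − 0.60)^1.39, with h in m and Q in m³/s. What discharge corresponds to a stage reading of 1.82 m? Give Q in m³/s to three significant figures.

33.8 m³/s

Q = 25.6 × (1.82 − 0.60)^1.39 = 25.6 × 1.22^1.39 = 33.75 m³/s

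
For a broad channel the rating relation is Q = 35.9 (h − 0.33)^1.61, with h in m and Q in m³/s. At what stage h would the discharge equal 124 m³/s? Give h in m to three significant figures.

2.49 m

h − h₀ = (Q/C)^(1/b) = (124/35.9)^(1/1.61) = 2.160 m
h = 0.33 + 2.160 = 2.490 m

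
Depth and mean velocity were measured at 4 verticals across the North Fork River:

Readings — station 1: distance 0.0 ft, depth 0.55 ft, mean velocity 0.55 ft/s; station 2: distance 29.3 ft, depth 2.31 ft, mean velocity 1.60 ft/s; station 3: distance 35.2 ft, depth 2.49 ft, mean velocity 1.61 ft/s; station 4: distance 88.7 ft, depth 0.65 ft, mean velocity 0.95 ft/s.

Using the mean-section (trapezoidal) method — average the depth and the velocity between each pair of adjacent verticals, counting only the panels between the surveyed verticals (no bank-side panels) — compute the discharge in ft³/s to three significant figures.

Panel 1-2: Δb = 29.3 ft, d̄ = (0.55+2.31)/2 = 1.43, v̄ = (0.55+1.60)/2 = 1.075 → q = 29.3×1.43×1.075 = 45.04 ft³/s
Panel 2-3: Δb = 5.9 ft, d̄ = (2.31+2.49)/2 = 2.4, v̄ = (1.60+1.61)/2 = 1.605 → q = 5.9×2.4×1.605 = 22.73 ft³/s
Panel 3-4: Δb = 53.5 ft, d̄ = (2.49+0.65)/2 = 1.57, v̄ = (1.61+0.95)/2 = 1.28 → q = 53.5×1.57×1.28 = 107.5 ft³/s
Q = Σ q = 175.3 ft³/s

175 ft³/s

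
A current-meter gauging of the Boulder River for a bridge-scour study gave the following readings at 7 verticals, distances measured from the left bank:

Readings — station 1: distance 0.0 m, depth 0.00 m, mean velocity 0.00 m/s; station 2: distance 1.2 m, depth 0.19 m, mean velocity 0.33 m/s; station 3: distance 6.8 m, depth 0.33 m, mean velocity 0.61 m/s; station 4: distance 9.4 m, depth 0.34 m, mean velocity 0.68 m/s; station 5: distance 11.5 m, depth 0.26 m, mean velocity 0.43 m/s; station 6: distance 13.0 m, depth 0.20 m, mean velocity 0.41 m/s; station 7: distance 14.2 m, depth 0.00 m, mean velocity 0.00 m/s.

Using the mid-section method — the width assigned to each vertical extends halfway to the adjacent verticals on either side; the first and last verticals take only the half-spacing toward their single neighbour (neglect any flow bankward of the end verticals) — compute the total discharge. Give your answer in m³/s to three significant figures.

1.89 m³/s

w_2 = (6.8 − 0.0)/2 = 3.4 m; q_2 = 0.33 × 0.19 × 3.4 = 0.2132 m³/s
w_3 = (9.4 − 1.2)/2 = 4.1 m; q_3 = 0.61 × 0.33 × 4.1 = 0.8253 m³/s
w_4 = (11.5 − 6.8)/2 = 2.35 m; q_4 = 0.68 × 0.34 × 2.35 = 0.5433 m³/s
w_5 = (13.0 − 9.4)/2 = 1.8 m; q_5 = 0.43 × 0.26 × 1.8 = 0.2012 m³/s
w_6 = (14.2 − 11.5)/2 = 1.35 m; q_6 = 0.41 × 0.20 × 1.35 = 0.1107 m³/s
Stations 1, 7 contribute zero (depth or velocity is 0).
Q = Σ qᵢ = 1.894 m³/s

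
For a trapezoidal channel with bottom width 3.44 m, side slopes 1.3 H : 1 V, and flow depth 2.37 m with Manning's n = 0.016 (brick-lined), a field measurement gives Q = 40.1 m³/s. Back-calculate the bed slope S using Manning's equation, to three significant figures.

0.00112

A = (b + z·y)·y = (3.44 + 1.3×2.37)×2.37 = 15.45 m²
P = b + 2y√(1+z²) = 3.44 + 2×2.37×√(1+1.3²) = 11.21 m
R = A/P = 15.45/11.21 = 1.378 m
S = (Q·n / (1·A·R^(2/3)))² = (40.1×0.016 / (1×15.45×1.238))² = 0.001124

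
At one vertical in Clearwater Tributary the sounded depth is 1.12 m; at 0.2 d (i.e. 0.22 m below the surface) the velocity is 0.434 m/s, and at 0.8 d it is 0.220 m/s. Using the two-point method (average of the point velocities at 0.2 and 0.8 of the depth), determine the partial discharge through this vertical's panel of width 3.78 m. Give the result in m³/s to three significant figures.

v̄ = (0.434 + 0.220) / 2 = 0.3270 m/s
q = v̄ × d × w = 0.3270 × 1.12 × 3.78 = 1.384 m³/s

1.38 m³/s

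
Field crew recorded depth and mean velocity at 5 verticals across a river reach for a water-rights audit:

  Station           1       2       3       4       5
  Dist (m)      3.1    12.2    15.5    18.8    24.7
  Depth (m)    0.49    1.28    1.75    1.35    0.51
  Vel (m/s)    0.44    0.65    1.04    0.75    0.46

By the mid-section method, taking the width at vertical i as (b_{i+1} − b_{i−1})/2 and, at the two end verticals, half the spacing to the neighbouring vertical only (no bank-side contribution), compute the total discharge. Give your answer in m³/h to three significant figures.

63000 m³/h

w_1 = (12.2 − 3.1)/2 = 4.55 m; q_1 = 0.44 × 0.49 × 4.55 = 0.9810 m³/s
w_2 = (15.5 − 3.1)/2 = 6.2 m; q_2 = 0.65 × 1.28 × 6.2 = 5.158 m³/s
w_3 = (18.8 − 12.2)/2 = 3.3 m; q_3 = 1.04 × 1.75 × 3.3 = 6.006 m³/s
w_4 = (24.7 − 15.5)/2 = 4.6 m; q_4 = 0.75 × 1.35 × 4.6 = 4.658 m³/s
w_5 = (24.7 − 18.8)/2 = 2.95 m; q_5 = 0.46 × 0.51 × 2.95 = 0.6921 m³/s
Q = Σ qᵢ = 17.49 m³/s
= 17.49 × 3600 = 62980 m³/h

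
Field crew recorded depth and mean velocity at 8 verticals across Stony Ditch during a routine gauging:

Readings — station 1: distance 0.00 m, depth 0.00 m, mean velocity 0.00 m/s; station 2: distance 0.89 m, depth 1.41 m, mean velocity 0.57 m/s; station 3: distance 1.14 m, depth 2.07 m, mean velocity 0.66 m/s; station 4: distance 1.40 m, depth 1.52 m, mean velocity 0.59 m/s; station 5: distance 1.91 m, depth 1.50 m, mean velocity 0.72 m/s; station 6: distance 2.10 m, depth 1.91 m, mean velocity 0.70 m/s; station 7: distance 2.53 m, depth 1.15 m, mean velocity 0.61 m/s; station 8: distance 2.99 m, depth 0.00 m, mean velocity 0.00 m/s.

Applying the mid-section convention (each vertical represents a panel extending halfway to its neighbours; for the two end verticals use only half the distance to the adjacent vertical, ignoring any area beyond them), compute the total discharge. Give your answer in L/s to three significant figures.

2260 L/s

w_2 = (1.14 − 0.00)/2 = 0.57 m; q_2 = 0.57 × 1.41 × 0.57 = 0.4581 m³/s
w_3 = (1.40 − 0.89)/2 = 0.255 m; q_3 = 0.66 × 2.07 × 0.255 = 0.3484 m³/s
w_4 = (1.91 − 1.14)/2 = 0.385 m; q_4 = 0.59 × 1.52 × 0.385 = 0.3453 m³/s
w_5 = (2.10 − 1.40)/2 = 0.35 m; q_5 = 0.72 × 1.50 × 0.35 = 0.3780 m³/s
w_6 = (2.53 − 1.91)/2 = 0.31 m; q_6 = 0.70 × 1.91 × 0.31 = 0.4145 m³/s
w_7 = (2.99 − 2.10)/2 = 0.445 m; q_7 = 0.61 × 1.15 × 0.445 = 0.3122 m³/s
Stations 1, 8 contribute zero (depth or velocity is 0).
Q = Σ qᵢ = 2.256 m³/s
= 2.256 × 1000 = 2256 L/s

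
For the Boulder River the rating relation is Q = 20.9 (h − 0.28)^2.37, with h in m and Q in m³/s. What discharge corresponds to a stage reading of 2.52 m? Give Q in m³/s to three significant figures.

Q = 20.9 × (2.52 − 0.28)^2.37 = 20.9 × 2.24^2.37 = 141.3 m³/s

141 m³/s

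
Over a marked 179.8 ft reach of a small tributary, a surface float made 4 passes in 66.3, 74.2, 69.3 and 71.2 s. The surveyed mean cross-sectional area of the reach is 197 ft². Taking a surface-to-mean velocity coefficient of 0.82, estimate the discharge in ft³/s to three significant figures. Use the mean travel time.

t̄ = (66.3 + 74.2 + 69.3 + 71.2) / 4 = 70.25 s
v_surface = L / t̄ = 179.8 / 70.25 = 2.559 ft/s
v_mean = 0.82 × 2.559 = 2.099 ft/s
Q = A × v_mean = 197 × 2.099 = 413.5 ft³/s

413 ft³/s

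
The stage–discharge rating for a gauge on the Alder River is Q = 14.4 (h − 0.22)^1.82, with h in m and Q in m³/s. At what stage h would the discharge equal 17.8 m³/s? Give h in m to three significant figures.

h − h₀ = (Q/C)^(1/b) = (17.8/14.4)^(1/1.82) = 1.124 m
h = 0.22 + 1.124 = 1.344 m

1.34 m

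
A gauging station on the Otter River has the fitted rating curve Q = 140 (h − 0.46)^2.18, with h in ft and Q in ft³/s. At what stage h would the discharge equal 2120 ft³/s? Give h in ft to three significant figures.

h − h₀ = (Q/C)^(1/b) = (2120/140)^(1/2.18) = 3.478 ft
h = 0.46 + 3.478 = 3.938 ft

3.94 ft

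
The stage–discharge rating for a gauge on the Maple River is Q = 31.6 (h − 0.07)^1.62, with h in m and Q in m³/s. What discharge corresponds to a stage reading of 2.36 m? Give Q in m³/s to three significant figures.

121 m³/s

Q = 31.6 × (2.36 − 0.07)^1.62 = 31.6 × 2.29^1.62 = 121.0 m³/s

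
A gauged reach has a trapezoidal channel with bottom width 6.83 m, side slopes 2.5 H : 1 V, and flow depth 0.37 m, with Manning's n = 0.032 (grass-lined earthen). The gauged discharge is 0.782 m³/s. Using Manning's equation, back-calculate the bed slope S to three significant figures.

0.000340

A = (b + z·y)·y = (6.83 + 2.5×0.37)×0.37 = 2.869 m²
P = b + 2y√(1+z²) = 6.83 + 2×0.37×√(1+2.5²) = 8.823 m
R = A/P = 2.869/8.823 = 0.3252 m
S = (Q·n / (1·A·R^(2/3)))² = (0.782×0.032 / (1×2.869×0.4729))² = 0.0003401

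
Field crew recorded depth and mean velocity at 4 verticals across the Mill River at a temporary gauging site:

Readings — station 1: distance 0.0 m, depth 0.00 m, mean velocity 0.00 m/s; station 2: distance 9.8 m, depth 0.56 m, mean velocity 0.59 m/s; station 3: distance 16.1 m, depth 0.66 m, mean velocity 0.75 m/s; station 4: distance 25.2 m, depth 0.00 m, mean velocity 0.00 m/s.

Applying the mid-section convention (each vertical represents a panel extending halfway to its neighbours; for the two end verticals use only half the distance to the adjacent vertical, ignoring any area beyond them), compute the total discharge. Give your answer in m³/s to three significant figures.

w_2 = (16.1 − 0.0)/2 = 8.05 m; q_2 = 0.59 × 0.56 × 8.05 = 2.660 m³/s
w_3 = (25.2 − 9.8)/2 = 7.7 m; q_3 = 0.75 × 0.66 × 7.7 = 3.812 m³/s
Stations 1, 4 contribute zero (depth or velocity is 0).
Q = Σ qᵢ = 6.471 m³/s

6.47 m³/s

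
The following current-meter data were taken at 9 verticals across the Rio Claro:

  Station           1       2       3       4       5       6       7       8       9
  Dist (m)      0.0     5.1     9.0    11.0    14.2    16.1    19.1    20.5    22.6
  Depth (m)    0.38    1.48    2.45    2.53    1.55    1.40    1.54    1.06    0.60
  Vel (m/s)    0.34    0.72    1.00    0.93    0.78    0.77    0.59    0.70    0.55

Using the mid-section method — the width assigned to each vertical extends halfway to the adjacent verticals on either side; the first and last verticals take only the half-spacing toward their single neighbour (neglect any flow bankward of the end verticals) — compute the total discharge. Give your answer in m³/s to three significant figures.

27.8 m³/s

w_1 = (5.1 − 0.0)/2 = 2.55 m; q_1 = 0.34 × 0.38 × 2.55 = 0.3295 m³/s
w_2 = (9.0 − 0.0)/2 = 4.5 m; q_2 = 0.72 × 1.48 × 4.5 = 4.795 m³/s
w_3 = (11.0 − 5.1)/2 = 2.95 m; q_3 = 1.00 × 2.45 × 2.95 = 7.228 m³/s
w_4 = (14.2 − 9.0)/2 = 2.6 m; q_4 = 0.93 × 2.53 × 2.6 = 6.118 m³/s
w_5 = (16.1 − 11.0)/2 = 2.55 m; q_5 = 0.78 × 1.55 × 2.55 = 3.083 m³/s
w_6 = (19.1 − 14.2)/2 = 2.45 m; q_6 = 0.77 × 1.40 × 2.45 = 2.641 m³/s
w_7 = (20.5 − 16.1)/2 = 2.2 m; q_7 = 0.59 × 1.54 × 2.2 = 1.999 m³/s
w_8 = (22.6 − 19.1)/2 = 1.75 m; q_8 = 0.70 × 1.06 × 1.75 = 1.299 m³/s
w_9 = (22.6 − 20.5)/2 = 1.05 m; q_9 = 0.55 × 0.60 × 1.05 = 0.3465 m³/s
Q = Σ qᵢ = 27.84 m³/s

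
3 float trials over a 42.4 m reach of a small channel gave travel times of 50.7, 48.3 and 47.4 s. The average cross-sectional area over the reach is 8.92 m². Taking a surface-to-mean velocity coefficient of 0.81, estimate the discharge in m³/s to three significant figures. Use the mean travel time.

6.28 m³/s

t̄ = (50.7 + 48.3 + 47.4) / 3 = 48.8 s
v_surface = L / t̄ = 42.4 / 48.8 = 0.8689 m/s
v_mean = 0.81 × 0.8689 = 0.7038 m/s
Q = A × v_mean = 8.92 × 0.7038 = 6.278 m³/s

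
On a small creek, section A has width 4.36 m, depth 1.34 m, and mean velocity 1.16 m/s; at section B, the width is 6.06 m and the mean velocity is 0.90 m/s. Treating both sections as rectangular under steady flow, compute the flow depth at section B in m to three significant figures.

Q = A₁V₁ = (4.36×1.34) × 1.16 = 6.777 m³/s
d₂ = Q/(b₂ V₂) = 6.777/(6.06×0.90) = 1.243 m

1.24 m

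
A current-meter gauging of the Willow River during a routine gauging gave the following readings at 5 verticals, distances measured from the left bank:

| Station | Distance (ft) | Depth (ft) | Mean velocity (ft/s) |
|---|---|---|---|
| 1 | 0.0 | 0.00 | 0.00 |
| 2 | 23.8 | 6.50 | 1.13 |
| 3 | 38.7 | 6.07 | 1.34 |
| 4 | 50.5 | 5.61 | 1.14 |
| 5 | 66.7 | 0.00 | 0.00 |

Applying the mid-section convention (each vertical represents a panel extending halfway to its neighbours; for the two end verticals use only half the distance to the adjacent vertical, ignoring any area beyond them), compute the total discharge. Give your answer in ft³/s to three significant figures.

340 ft³/s

w_2 = (38.7 − 0.0)/2 = 19.35 ft; q_2 = 1.13 × 6.50 × 19.35 = 142.1 ft³/s
w_3 = (50.5 − 23.8)/2 = 13.35 ft; q_3 = 1.34 × 6.07 × 13.35 = 108.6 ft³/s
w_4 = (66.7 − 38.7)/2 = 14 ft; q_4 = 1.14 × 5.61 × 14 = 89.54 ft³/s
Stations 1, 5 contribute zero (depth or velocity is 0).
Q = Σ qᵢ = 340.2 ft³/s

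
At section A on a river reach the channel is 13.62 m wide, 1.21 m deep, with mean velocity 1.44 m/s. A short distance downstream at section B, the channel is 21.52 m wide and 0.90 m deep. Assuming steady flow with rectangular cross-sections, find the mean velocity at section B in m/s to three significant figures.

1.23 m/s

Q = A₁V₁ = (13.62×1.21) × 1.44 = 23.73 m³/s
A₂ = 21.52 × 0.90 = 19.37 m²
V₂ = Q/A₂ = 23.73/19.37 = 1.225 m/s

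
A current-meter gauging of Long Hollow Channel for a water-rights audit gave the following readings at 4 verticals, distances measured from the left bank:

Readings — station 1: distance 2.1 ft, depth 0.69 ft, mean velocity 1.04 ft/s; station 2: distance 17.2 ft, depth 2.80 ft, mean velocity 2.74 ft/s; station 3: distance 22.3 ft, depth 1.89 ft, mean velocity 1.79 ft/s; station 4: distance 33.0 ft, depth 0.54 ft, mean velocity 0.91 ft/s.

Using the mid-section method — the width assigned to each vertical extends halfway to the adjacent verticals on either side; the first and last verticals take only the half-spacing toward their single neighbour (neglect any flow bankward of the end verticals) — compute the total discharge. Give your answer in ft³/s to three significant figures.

w_1 = (17.2 − 2.1)/2 = 7.55 ft; q_1 = 1.04 × 0.69 × 7.55 = 5.418 ft³/s
w_2 = (22.3 − 2.1)/2 = 10.1 ft; q_2 = 2.74 × 2.80 × 10.1 = 77.49 ft³/s
w_3 = (33.0 − 17.2)/2 = 7.9 ft; q_3 = 1.79 × 1.89 × 7.9 = 26.73 ft³/s
w_4 = (33.0 − 22.3)/2 = 5.35 ft; q_4 = 0.91 × 0.54 × 5.35 = 2.629 ft³/s
Q = Σ qᵢ = 112.3 ft³/s

112 ft³/s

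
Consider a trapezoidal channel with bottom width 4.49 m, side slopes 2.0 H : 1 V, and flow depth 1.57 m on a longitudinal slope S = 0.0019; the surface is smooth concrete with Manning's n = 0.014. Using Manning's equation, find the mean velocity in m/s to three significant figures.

3.20 m/s

A = (b + z·y)·y = (4.49 + 2.0×1.57)×1.57 = 11.98 m²
P = b + 2y√(1+z²) = 4.49 + 2×1.57×√(1+2.0²) = 11.51 m
R = A/P = 11.98/11.51 = 1.041 m
Q = (1/n)·A·R^(2/3)·S^(1/2) = (1/0.014) × 11.98 × 1.041^(2/3) × 0.0019^(1/2) = 38.30 m³/s
V = Q/A = 38.30/11.98 = 3.197 m/s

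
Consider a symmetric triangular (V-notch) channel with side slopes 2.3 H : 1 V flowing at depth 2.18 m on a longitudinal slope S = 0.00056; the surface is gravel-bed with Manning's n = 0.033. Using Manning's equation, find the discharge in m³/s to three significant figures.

A = z·y² = 2.3×2.18² = 10.93 m²
P = 2y√(1+z²) = 2×2.18×√(1+2.3²) = 10.93 m
R = A/P = 10.93/10.93 = 0.9996 m
Q = (1/n)·A·R^(2/3)·S^(1/2) = (1/0.033) × 10.93 × 0.9996^(2/3) × 0.00056^(1/2) = 7.836 m³/s

7.84 m³/s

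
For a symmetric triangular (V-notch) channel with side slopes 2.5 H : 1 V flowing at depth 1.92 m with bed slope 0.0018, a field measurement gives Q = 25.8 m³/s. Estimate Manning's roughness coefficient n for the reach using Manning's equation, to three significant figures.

A = z·y² = 2.5×1.92² = 9.216 m²
P = 2y√(1+z²) = 2×1.92×√(1+2.5²) = 10.34 m
R = A/P = 9.216/10.34 = 0.8913 m
n = (1/Q)·A·R^(2/3)·S^(1/2) = (1/25.8) × 9.216 × 0.9262 × 0.04243 = 0.01404

0.0140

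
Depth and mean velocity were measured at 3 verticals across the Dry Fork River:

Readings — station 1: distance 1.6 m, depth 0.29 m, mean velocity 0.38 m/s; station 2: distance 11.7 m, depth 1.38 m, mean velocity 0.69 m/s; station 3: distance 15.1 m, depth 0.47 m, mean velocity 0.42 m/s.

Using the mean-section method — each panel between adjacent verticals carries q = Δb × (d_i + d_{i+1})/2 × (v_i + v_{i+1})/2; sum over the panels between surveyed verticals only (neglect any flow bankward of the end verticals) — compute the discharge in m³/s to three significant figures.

6.26 m³/s

Panel 1-2: Δb = 10.1 m, d̄ = (0.29+1.38)/2 = 0.835, v̄ = (0.38+0.69)/2 = 0.535 → q = 10.1×0.835×0.535 = 4.512 m³/s
Panel 2-3: Δb = 3.4 m, d̄ = (1.38+0.47)/2 = 0.925, v̄ = (0.69+0.42)/2 = 0.555 → q = 3.4×0.925×0.555 = 1.745 m³/s
Q = Σ q = 6.257 m³/s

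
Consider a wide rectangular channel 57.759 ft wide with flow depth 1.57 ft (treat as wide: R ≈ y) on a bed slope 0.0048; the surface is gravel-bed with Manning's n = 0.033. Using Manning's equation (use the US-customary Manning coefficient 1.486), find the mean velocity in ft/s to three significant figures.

A = b·y = 57.759 × 1.57 = 90.68 ft²
Wide channel: R ≈ y = 1.57 ft
Q = (1.486/n)·A·R^(2/3)·S^(1/2) = (1.486/0.033) × 90.68 × 1.570^(2/3) × 0.0048^(1/2) = 382.2 ft³/s
V = Q/A = 382.2/90.68 = 4.214 ft/s

4.21 ft/s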